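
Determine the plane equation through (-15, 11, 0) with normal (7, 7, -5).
d = n·P = (7)(-15) + (7)(11) + (-5)(0) = -28
Plane: 7x + 7y - 5z = -28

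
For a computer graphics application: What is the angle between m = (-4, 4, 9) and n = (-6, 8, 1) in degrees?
m·n = 65, |m|² = 113, |n|² = 101
cos θ = 65/√11413 ≈ 0.6084
θ ≈ 52.52°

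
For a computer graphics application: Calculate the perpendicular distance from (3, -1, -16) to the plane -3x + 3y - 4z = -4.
d = |(-3)(3) + 3(-1) + (-4)(-16) - (-4)| / √((-3)² + 3² + (-4)²) = 56/√34 = 9.604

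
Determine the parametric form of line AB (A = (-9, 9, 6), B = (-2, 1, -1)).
Direction vector d = B - A = (7, -8, -7)
x = -9 + 7t, y = 9 - 8t, z = 6 - 7t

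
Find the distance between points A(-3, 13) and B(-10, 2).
Using the distance formula: d = sqrt((x₂-x₁)² + (y₂-y₁)²)
dx = (-10) - (-3) = -7
dy = 2 - 13 = -11
d = sqrt((-7)² + (-11)²) = sqrt(49 + 121) = sqrt(170) = 13.04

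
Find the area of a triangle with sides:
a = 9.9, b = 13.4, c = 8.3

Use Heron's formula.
s = (a+b+c)/2 = (9.9+13.4+8.3)/2 = 15.8
A = √(s(s-a)(s-b)(s-c)) = √(15.8·5.9·2.4·7.5)
A = √1677.96 = 40.96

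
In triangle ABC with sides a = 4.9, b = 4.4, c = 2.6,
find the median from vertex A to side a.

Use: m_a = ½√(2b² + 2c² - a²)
m_a = ½√(2·4.4² + 2·2.6² - 4.9²)
m_a = ½√(38.72 + 13.52 - 24.01) = ½√28.23 = 2.657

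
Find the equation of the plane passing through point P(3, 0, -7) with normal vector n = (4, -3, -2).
d = n·P = (4)(3) + (-3)(0) + (-2)(-7) = 26
Plane: 4x - 3y - 2z = 26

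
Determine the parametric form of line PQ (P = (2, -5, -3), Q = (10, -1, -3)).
Direction vector d = Q - P = (8, 4, 0)
x = 2 + 8t, y = -5 + 4t, z = -3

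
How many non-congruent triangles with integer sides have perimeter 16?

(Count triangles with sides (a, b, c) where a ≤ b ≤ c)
With a ≤ b ≤ c and a + b + c = 16, the triangle inequality a + b > c gives c < 16/2, so c ≤ 7.
Iterate a from 1 to ⌊p/3⌋ = 5; for each a, b ranges from a to ⌊(p−a)/2⌋ with c = p − a − b, keeping only c ≥ b.
Triples: (2, 7, 7), (3, 6, 7), (4, 5, 7), …
Count = 5 triangles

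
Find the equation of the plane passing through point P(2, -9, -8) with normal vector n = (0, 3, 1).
d = n·P = (0)(2) + (3)(-9) + (1)(-8) = -35
Plane: 3y + z = -35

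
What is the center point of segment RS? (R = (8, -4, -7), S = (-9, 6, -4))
Midpoint = ((8-9)/2, (-4+6)/2, (-7-4)/2) = (-0.5, 1, -5.5)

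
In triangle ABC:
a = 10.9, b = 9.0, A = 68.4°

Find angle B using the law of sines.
sin(B)/b = sin(A)/a
sin(B) = b·sin(A)/a = 9.0·sin(68.4°)/10.9 = 0.767705
B = arcsin(0.767705) = 50.15°  (b ≤ a, so B ≤ A and the acute solution is unique)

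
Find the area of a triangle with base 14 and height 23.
Area = (1/2) * base * height
Area = (1/2) * 14 * 23
Area = 161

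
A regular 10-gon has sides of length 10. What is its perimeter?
Perimeter = number of sides * side length
Perimeter = 10 * 10
Perimeter = 100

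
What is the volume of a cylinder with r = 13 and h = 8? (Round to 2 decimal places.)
Volume = pi * r² * h
Volume = pi * 13² * 8
Volume = pi * 169 * 8
Volume = pi * 1352
Volume = 4247.43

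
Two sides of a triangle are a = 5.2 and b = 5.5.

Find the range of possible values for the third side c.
By the triangle inequality: |a - b| < c < a + b
|5.2 - 5.5| < c < 5.2 + 5.5
0.3 < c < 10.7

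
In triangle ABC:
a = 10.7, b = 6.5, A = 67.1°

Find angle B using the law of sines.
sin(B)/b = sin(A)/a
sin(B) = b·sin(A)/a = 6.5·sin(67.1°)/10.7 = 0.559599
B = arcsin(0.559599) = 34.03°  (b ≤ a, so B ≤ A and the acute solution is unique)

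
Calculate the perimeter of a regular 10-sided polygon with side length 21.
Perimeter = number of sides * side length
Perimeter = 10 * 21
Perimeter = 210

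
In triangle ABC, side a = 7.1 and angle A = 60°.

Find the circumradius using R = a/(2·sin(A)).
R = a/(2·sin(A)) = 7.1/(2·sin(60°))
R = 7.1/(2·0.866025) = 7.1/1.732051 = 4.099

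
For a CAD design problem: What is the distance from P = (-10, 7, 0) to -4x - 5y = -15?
d = |(-4)(-10) + (-5)(7) + 0(0) - (-15)| / √((-4)² + (-5)² + 0²) = 20/√41 = 3.123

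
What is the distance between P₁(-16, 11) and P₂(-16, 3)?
Using the distance formula: d = sqrt((x₂-x₁)² + (y₂-y₁)²)
dx = (-16) - (-16) = 0
dy = 3 - 11 = -8
d = sqrt(0² + (-8)²) = sqrt(0 + 64) = sqrt(64) = 8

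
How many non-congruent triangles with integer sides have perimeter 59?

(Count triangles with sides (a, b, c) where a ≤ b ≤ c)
With a ≤ b ≤ c and a + b + c = 59, the triangle inequality a + b > c gives c < 59/2, so c ≤ 29.
Iterate a from 1 to ⌊p/3⌋ = 19; for each a, b ranges from a to ⌊(p−a)/2⌋ with c = p − a − b, keeping only c ≥ b.
Triples: (1, 29, 29), (2, 28, 29), (3, 27, 29), …
Count = 80 triangles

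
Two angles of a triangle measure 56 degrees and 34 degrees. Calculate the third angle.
Sum of angles in a triangle = 180 degrees
Third angle = 180 - 56 - 34
Third angle = 90 degrees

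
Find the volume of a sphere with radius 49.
Volume = (4/3) * pi * r³
Volume = (4/3) * pi * 49³
Volume = (4/3) * pi * 117649
Volume = 492806.98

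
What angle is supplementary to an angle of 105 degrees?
Supplementary angles sum to 180 degrees.
Other angle = 180 - 105
Other angle = 75 degrees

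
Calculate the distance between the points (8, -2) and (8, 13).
Using the distance formula: d = sqrt((x₂-x₁)² + (y₂-y₁)²)
dx = 8 - 8 = 0
dy = 13 - (-2) = 15
d = sqrt(0² + 15²) = sqrt(0 + 225) = sqrt(225) = 15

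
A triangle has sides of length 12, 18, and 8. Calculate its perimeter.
Perimeter = sum of all sides
Perimeter = 12 + 18 + 8
Perimeter = 38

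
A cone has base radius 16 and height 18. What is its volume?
Volume = (1/3) * pi * r² * h
Volume = (1/3) * pi * 16² * 18
Volume = (1/3) * pi * 256 * 18
Volume = (1/3) * pi * 4608
Volume = 4825.49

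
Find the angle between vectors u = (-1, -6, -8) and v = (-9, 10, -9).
u·v = 21, |u|² = 101, |v|² = 262
cos θ = 21/√26462 ≈ 0.1291
θ ≈ 82.58°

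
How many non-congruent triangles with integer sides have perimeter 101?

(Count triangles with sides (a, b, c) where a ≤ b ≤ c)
With a ≤ b ≤ c and a + b + c = 101, the triangle inequality a + b > c gives c < 101/2, so c ≤ 50.
Iterate a from 1 to ⌊p/3⌋ = 33; for each a, b ranges from a to ⌊(p−a)/2⌋ with c = p − a − b, keeping only c ≥ b.
Triples: (1, 50, 50), (2, 49, 50), (3, 48, 50), …
Count = 225 triangles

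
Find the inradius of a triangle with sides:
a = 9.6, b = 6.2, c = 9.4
s = (a+b+c)/2 = (9.6+6.2+9.4)/2 = 12.6
Area = √(s(s-a)(s-b)(s-c)) = √(12.6·3·6.4·3.2) = 27.8234
r = Area/s = 27.8234/12.6 = 2.208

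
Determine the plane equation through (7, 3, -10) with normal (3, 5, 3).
d = n·P = (3)(7) + (5)(3) + (3)(-10) = 6
Plane: 3x + 5y + 3z = 6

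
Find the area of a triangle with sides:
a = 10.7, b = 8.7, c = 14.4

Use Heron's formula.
s = (a+b+c)/2 = (10.7+8.7+14.4)/2 = 16.9
A = √(s(s-a)(s-b)(s-c)) = √(16.9·6.2·8.2·2.5)
A = √2147.99 = 46.35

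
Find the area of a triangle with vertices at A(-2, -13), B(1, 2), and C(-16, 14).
Using the coordinate formula: Area = (1/2)|x₁(y₂-y₃) + x₂(y₃-y₁) + x₃(y₁-y₂)|
Area = (1/2)|(-2)(2-14) + 1(14-(-13)) + (-16)((-13)-2)|
Area = (1/2)|(-2)*(-12) + 1*27 + (-16)*(-15)|
Area = (1/2)|24 + 27 + 240|
Area = (1/2)*291 = 145.50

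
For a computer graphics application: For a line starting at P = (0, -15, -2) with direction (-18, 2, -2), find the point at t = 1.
P(1) = (0 + (-18)(1), -15 + 2(1), -2 + (-2)(1)) = (-18, -13, -4)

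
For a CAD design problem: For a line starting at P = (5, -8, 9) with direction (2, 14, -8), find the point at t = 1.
P(1) = (5 + 2(1), -8 + 14(1), 9 + (-8)(1)) = (7, 6, 1)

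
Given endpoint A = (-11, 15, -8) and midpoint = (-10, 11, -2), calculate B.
B = (2×(-10) - (-11), 2×11 - 15, 2×(-2) - (-8)) = (-9, 7, 4)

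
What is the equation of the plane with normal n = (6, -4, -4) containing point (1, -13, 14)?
d = n·P = (6)(1) + (-4)(-13) + (-4)(14) = 2
Plane: 6x - 4y - 4z = 2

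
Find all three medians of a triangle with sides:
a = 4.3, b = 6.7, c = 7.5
Using m_x = ½√(2y² + 2z² - x²):
m_a = ½√(2·6.7² + 2·7.5² - 4.3²) = ½√183.79 = 6.778
m_b = ½√(2·4.3² + 2·7.5² - 6.7²) = ½√104.59 = 5.113
m_c = ½√(2·4.3² + 2·6.7² - 7.5²) = ½√70.51 = 4.199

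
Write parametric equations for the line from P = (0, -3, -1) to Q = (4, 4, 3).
Direction vector d = Q - P = (4, 7, 4)
x = 0 + 4t, y = -3 + 7t, z = -1 + 4t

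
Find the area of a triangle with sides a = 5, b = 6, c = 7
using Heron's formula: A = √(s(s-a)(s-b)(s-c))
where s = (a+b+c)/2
s = (5+6+7)/2 = 9
A = √(9·4·3·2) = √216 = 14.7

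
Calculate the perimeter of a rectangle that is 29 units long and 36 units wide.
Perimeter = 2 * (length + width)
Perimeter = 2 * (29 + 36)
Perimeter = 2 * 65
Perimeter = 130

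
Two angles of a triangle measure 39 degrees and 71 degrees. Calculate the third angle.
Sum of angles in a triangle = 180 degrees
Third angle = 180 - 39 - 71
Third angle = 70 degrees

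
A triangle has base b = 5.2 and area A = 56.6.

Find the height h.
A = ½bh  →  h = 2A/b
h = 2·56.6/5.2 = 21.77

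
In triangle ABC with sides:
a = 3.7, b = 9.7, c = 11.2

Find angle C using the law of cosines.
cos(C) = (a² + b² - c²)/(2ab)
cos(C) = (3.7² + 9.7² - 11.2²)/(2·3.7·9.7) = -17.66/71.78 = -0.246030
C = arccos(-0.246030) = 104.2°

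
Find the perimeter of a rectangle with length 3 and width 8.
Perimeter = 2 * (length + width)
Perimeter = 2 * (3 + 8)
Perimeter = 2 * 11
Perimeter = 22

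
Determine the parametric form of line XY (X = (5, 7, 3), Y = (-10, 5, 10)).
Direction vector d = Y - X = (-15, -2, 7)
x = 5 - 15t, y = 7 - 2t, z = 3 + 7t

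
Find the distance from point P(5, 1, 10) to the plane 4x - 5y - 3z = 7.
d = |4(5) + (-5)(1) + (-3)(10) - (7)| / √(4² + (-5)² + (-3)²) = 22/√50 = 3.111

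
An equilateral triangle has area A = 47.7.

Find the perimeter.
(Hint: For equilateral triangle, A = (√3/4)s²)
A = (√3/4)s²  →  s² = 4A/√3 = 4·47.7/√3 = 110.158
s = 10.4956
Perimeter = 3s = 31.49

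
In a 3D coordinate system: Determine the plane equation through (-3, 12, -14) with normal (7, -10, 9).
d = n·P = (7)(-3) + (-10)(12) + (9)(-14) = -267
Plane: 7x - 10y + 9z = -267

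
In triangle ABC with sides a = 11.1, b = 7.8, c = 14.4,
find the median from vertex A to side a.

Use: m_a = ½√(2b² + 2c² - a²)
m_a = ½√(2·7.8² + 2·14.4² - 11.1²)
m_a = ½√(121.68 + 414.72 - 123.21) = ½√413.19 = 10.16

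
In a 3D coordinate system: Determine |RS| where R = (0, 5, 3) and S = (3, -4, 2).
d = √[(3)² + (-9)² + (-1)²] = √91 = 9.539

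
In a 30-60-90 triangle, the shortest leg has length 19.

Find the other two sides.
Long leg = 19√3 = 32.91, Hypotenuse = 38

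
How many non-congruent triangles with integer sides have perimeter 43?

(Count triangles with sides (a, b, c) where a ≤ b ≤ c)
With a ≤ b ≤ c and a + b + c = 43, the triangle inequality a + b > c gives c < 43/2, so c ≤ 21.
Iterate a from 1 to ⌊p/3⌋ = 14; for each a, b ranges from a to ⌊(p−a)/2⌋ with c = p − a − b, keeping only c ≥ b.
Triples: (1, 21, 21), (2, 20, 21), (3, 19, 21), …
Count = 44 triangles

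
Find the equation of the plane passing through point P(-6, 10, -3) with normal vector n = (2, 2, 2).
d = n·P = (2)(-6) + (2)(10) + (2)(-3) = 2
Plane: 2x + 2y + 2z = 2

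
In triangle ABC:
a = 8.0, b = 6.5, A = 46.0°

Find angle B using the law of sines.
sin(B)/b = sin(A)/a
sin(B) = b·sin(A)/a = 6.5·sin(46.0°)/8.0 = 0.584464
B = arcsin(0.584464) = 35.77°  (b ≤ a, so B ≤ A and the acute solution is unique)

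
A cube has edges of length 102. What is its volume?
Volume = s³
Volume = 102³
Volume = 1061208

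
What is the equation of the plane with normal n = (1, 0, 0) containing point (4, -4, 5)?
d = n·P = (1)(4) + (0)(-4) + (0)(5) = 4
Plane: x = 4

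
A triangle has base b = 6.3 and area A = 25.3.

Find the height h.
A = ½bh  →  h = 2A/b
h = 2·25.3/6.3 = 8.032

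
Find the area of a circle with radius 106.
Area = pi * r²
Area = pi * 106²
Area = pi * 11236
Area = 35298.94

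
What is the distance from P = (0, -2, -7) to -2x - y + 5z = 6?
d = |(-2)(0) + (-1)(-2) + 5(-7) - (6)| / √((-2)² + (-1)² + 5²) = 39/√30 = 7.12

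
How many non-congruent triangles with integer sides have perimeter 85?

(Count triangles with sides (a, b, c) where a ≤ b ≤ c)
With a ≤ b ≤ c and a + b + c = 85, the triangle inequality a + b > c gives c < 85/2, so c ≤ 42.
Iterate a from 1 to ⌊p/3⌋ = 28; for each a, b ranges from a to ⌊(p−a)/2⌋ with c = p − a − b, keeping only c ≥ b.
Triples: (1, 42, 42), (2, 41, 42), (3, 40, 42), …
Count = 161 triangles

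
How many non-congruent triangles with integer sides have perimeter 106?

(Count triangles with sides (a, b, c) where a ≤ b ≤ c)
With a ≤ b ≤ c and a + b + c = 106, the triangle inequality a + b > c gives c < 106/2, so c ≤ 52.
Iterate a from 1 to ⌊p/3⌋ = 35; for each a, b ranges from a to ⌊(p−a)/2⌋ with c = p − a − b, keeping only c ≥ b.
Triples: (2, 52, 52), (3, 51, 52), (4, 50, 52), …
Count = 234 triangles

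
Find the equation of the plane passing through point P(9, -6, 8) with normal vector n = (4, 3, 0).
d = n·P = (4)(9) + (3)(-6) + (0)(8) = 18
Plane: 4x + 3y = 18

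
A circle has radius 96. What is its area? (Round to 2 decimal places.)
Area = pi * r²
Area = pi * 96²
Area = pi * 9216
Area = 28952.92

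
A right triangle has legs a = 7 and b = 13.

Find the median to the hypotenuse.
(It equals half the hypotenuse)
Hypotenuse c = √(7² + 13²) = √218 = 14.7648
Median to hypotenuse = c/2 = 7.382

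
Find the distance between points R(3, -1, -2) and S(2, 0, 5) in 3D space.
d = √[(-1)² + (1)² + (7)²] = √51 = 7.141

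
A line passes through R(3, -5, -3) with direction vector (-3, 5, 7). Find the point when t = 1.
P(1) = (3 + (-3)(1), -5 + 5(1), -3 + 7(1)) = (0, 0, 4)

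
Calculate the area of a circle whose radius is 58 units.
Area = pi * r²
Area = pi * 58²
Area = pi * 3364
Area = 10568.32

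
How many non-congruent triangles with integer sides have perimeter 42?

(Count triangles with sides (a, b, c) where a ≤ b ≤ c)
With a ≤ b ≤ c and a + b + c = 42, the triangle inequality a + b > c gives c < 42/2, so c ≤ 20.
Iterate a from 1 to ⌊p/3⌋ = 14; for each a, b ranges from a to ⌊(p−a)/2⌋ with c = p − a − b, keeping only c ≥ b.
Triples: (2, 20, 20), (3, 19, 20), (4, 18, 20), …
Count = 37 triangles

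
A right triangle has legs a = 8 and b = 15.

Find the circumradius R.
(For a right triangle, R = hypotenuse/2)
Hypotenuse c = √(8² + 15²) = √289 = 17
R = c/2 = 8.5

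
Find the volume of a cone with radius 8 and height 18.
Volume = (1/3) * pi * r² * h
Volume = (1/3) * pi * 8² * 18
Volume = (1/3) * pi * 64 * 18
Volume = (1/3) * pi * 1152
Volume = 1206.37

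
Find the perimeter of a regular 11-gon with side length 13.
Perimeter = number of sides * side length
Perimeter = 11 * 13
Perimeter = 143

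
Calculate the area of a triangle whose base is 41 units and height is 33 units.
Area = (1/2) * base * height
Area = (1/2) * 41 * 33
Area = 676.50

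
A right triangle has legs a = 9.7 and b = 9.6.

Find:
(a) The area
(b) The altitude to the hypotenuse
(a) Area = ½ab = ½·9.7·9.6 = 46.56
(b) Hypotenuse c = √(9.7² + 9.6²) = √186.25 = 13.6473
    Area = ½·c·h_c  →  h_c = 2·Area/c = 2·46.56/13.6473 = 6.823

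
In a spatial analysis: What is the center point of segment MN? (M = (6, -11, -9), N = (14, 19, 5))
Midpoint = ((6+14)/2, (-11+19)/2, (-9+5)/2) = (10, 4, -2)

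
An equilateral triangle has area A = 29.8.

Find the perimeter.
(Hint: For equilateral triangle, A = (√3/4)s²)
A = (√3/4)s²  →  s² = 4A/√3 = 4·29.8/√3 = 68.8202
s = 8.29579
Perimeter = 3s = 24.89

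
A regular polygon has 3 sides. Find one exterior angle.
Exterior angle of a regular n-gon = 360/n
Exterior angle = 360/3
Exterior angle = 120 degrees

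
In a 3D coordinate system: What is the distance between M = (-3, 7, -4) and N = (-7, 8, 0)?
d = √[(-4)² + (1)² + (4)²] = √33 = 5.745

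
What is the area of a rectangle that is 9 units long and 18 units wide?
Area = length * width
Area = 9 * 18
Area = 162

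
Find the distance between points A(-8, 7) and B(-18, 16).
Using the distance formula: d = sqrt((x₂-x₁)² + (y₂-y₁)²)
dx = (-18) - (-8) = -10
dy = 16 - 7 = 9
d = sqrt((-10)² + 9²) = sqrt(100 + 81) = sqrt(181) = 13.45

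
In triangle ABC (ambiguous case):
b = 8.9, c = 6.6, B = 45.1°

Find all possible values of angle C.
sin(C)/c = sin(B)/b  →  sin(C) = c·sin(B)/b = 6.6·sin(45.1°)/8.9 = 0.525286
C₁ = arcsin(0.525286) = 31.69°,  C₂ = 180° - C₁ = 148.31°
Check C₂: A = 180° - 45.1° - 148.31° = -13.41° ≤ 0, rejected
C = 31.69° (one solution)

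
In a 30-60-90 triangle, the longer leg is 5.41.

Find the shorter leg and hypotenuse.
In a 30-60-90 triangle, sides are in ratio 1 : √3 : 2.
Long leg = short leg·√3  →  short leg = 5.41/√3 = 3.123
Hypotenuse = 2·(short leg) = 2·5.41/√3 = 6.247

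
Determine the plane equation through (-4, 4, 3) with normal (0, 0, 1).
d = n·P = (0)(-4) + (0)(4) + (1)(3) = 3
Plane: z = 3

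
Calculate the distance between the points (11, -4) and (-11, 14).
Using the distance formula: d = sqrt((x₂-x₁)² + (y₂-y₁)²)
dx = (-11) - 11 = -22
dy = 14 - (-4) = 18
d = sqrt((-22)² + 18²) = sqrt(484 + 324) = sqrt(808) = 28.43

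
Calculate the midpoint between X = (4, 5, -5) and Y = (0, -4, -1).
Midpoint = ((4+0)/2, (5-4)/2, (-5-1)/2) = (2, 0.5, -3)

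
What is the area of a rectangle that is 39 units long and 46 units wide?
Area = length * width
Area = 39 * 46
Area = 1794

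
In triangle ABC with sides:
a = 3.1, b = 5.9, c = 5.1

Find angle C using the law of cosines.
cos(C) = (a² + b² - c²)/(2ab)
cos(C) = (3.1² + 5.9² - 5.1²)/(2·3.1·5.9) = 18.41/36.58 = 0.503280
C = arccos(0.503280) = 59.78°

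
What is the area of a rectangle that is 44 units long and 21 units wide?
Area = length * width
Area = 44 * 21
Area = 924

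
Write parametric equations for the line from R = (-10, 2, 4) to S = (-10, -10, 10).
Direction vector d = S - R = (0, -12, 6)
x = -10, y = 2 - 12t, z = 4 + 6t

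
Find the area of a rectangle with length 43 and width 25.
Area = length * width
Area = 43 * 25
Area = 1075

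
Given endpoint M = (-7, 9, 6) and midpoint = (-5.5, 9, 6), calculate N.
N = (2×(-5.5) - (-7), 2×9 - 9, 2×6 - 6) = (-4, 9, 6)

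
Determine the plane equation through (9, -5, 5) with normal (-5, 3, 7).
d = n·P = (-5)(9) + (3)(-5) + (7)(5) = -25
Plane: -5x + 3y + 7z = -25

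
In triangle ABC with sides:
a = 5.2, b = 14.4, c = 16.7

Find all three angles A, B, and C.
By the law of cosines:
cos(A) = (b² + c² - a²)/(2bc) = 0.954778  →  A = 17.3°
cos(B) = (a² + c² - b²)/(2ac) = 0.567538  →  B = 55.42°
cos(C) = (a² + b² - c²)/(2ab) = -0.297075  →  C = 107.3°
Check: A + B + C = 180.0° ✓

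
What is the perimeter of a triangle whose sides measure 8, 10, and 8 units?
Perimeter = sum of all sides
Perimeter = 8 + 10 + 8
Perimeter = 26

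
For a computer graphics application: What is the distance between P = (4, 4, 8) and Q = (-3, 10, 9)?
d = √[(-7)² + (6)² + (1)²] = √86 = 9.274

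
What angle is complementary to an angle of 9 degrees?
Complementary angles sum to 90 degrees.
Other angle = 90 - 9
Other angle = 81 degrees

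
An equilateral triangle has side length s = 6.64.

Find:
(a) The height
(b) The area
(a) Height h = s·√3/2 = 6.64·√3/2 = 5.75
(b) Area = (√3/4)·s² = (√3/4)·6.64² = (√3/4)·44.0896 = 19.09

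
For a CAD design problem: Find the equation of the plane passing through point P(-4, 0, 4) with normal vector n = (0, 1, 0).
d = n·P = (0)(-4) + (1)(0) + (0)(4) = 0
Plane: y = 0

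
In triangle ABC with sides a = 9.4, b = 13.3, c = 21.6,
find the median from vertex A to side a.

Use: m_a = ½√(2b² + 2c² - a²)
m_a = ½√(2·13.3² + 2·21.6² - 9.4²)
m_a = ½√(353.78 + 933.12 - 88.36) = ½√1198.54 = 17.31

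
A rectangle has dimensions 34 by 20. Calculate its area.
Area = length * width
Area = 34 * 20
Area = 680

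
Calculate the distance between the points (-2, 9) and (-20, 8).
Using the distance formula: d = sqrt((x₂-x₁)² + (y₂-y₁)²)
dx = (-20) - (-2) = -18
dy = 8 - 9 = -1
d = sqrt((-18)² + (-1)²) = sqrt(324 + 1) = sqrt(325) = 18.03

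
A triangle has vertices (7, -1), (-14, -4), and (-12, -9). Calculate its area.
Using the coordinate formula: Area = (1/2)|x₁(y₂-y₃) + x₂(y₃-y₁) + x₃(y₁-y₂)|
Area = (1/2)|7((-4)-(-9)) + (-14)((-9)-(-1)) + (-12)((-1)-(-4))|
Area = (1/2)|7*5 + (-14)*(-8) + (-12)*3|
Area = (1/2)|35 + 112 + (-36)|
Area = (1/2)*111 = 55.50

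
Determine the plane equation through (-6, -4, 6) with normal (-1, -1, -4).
d = n·P = (-1)(-6) + (-1)(-4) + (-4)(6) = -14
Plane: -x - y - 4z = -14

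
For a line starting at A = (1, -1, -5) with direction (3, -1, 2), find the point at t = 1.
P(1) = (1 + 3(1), -1 + (-1)(1), -5 + 2(1)) = (4, -2, -3)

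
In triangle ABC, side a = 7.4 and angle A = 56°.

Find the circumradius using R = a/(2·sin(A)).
R = a/(2·sin(A)) = 7.4/(2·sin(56°))
R = 7.4/(2·0.829038) = 7.4/1.658075 = 4.463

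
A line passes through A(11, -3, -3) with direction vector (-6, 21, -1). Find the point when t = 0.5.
P(0.5) = (11 + (-6)(0.5), -3 + 21(0.5), -3 + (-1)(0.5)) = (8, 7.5, -3.5)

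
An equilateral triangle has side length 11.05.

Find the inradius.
For an equilateral triangle, r = s/(2√3) where s is the side.
r = 11.05/(2√3) = 11.05/3.464102 = 3.19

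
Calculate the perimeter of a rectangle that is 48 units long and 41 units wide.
Perimeter = 2 * (length + width)
Perimeter = 2 * (48 + 41)
Perimeter = 2 * 89
Perimeter = 178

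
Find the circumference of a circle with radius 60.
Circumference = 2 * pi * r
Circumference = 2 * pi * 60
Circumference = 376.99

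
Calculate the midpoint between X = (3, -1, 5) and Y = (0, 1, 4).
Midpoint = ((3+0)/2, (-1+1)/2, (5+4)/2) = (1.5, 0, 4.5)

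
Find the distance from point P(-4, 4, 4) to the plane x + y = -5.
d = |1(-4) + 1(4) + 0(4) - (-5)| / √(1² + 1² + 0²) = 5/√2 = 3.536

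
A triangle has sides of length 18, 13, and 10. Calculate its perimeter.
Perimeter = sum of all sides
Perimeter = 18 + 13 + 10
Perimeter = 41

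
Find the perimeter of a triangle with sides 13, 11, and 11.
Perimeter = sum of all sides
Perimeter = 13 + 11 + 11
Perimeter = 35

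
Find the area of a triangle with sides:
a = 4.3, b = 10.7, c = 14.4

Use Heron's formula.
s = (a+b+c)/2 = (4.3+10.7+14.4)/2 = 14.7
A = √(s(s-a)(s-b)(s-c)) = √(14.7·10.4·4·0.3)
A = √183.456 = 13.54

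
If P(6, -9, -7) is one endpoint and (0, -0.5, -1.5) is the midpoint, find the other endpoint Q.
Q = (2×0 - 6, 2×(-0.5) - (-9), 2×(-1.5) - (-7)) = (-6, 8, 4)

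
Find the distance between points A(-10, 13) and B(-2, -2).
Using the distance formula: d = sqrt((x₂-x₁)² + (y₂-y₁)²)
dx = (-2) - (-10) = 8
dy = (-2) - 13 = -15
d = sqrt(8² + (-15)²) = sqrt(64 + 225) = sqrt(289) = 17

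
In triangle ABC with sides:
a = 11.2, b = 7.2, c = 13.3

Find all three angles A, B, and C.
By the law of cosines:
cos(A) = (b² + c² - a²)/(2bc) = 0.539317  →  A = 57.36°
cos(B) = (a² + c² - b²)/(2ac) = 0.840796  →  B = 32.78°
cos(C) = (a² + b² - c²)/(2ab) = 0.002418  →  C = 89.86°
Check: A + B + C = 180.0° ✓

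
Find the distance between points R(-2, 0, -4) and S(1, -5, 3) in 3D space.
d = √[(3)² + (-5)² + (7)²] = √83 = 9.11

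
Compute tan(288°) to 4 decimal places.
tan(288 degrees) = -3.0777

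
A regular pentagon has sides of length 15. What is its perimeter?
Perimeter = number of sides * side length
Perimeter = 5 * 15
Perimeter = 75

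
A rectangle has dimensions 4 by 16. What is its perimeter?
Perimeter = 2 * (length + width)
Perimeter = 2 * (4 + 16)
Perimeter = 2 * 20
Perimeter = 40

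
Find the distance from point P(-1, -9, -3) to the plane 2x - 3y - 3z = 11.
d = |2(-1) + (-3)(-9) + (-3)(-3) - (11)| / √(2² + (-3)² + (-3)²) = 23/√22 = 4.904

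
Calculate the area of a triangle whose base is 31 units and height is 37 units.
Area = (1/2) * base * height
Area = (1/2) * 31 * 37
Area = 573.50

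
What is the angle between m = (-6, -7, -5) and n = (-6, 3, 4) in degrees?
m·n = -5, |m|² = 110, |n|² = 61
cos θ = -5/√6710 ≈ -0.06104
θ ≈ 93.5°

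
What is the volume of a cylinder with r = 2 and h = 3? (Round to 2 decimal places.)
Volume = pi * r² * h
Volume = pi * 2² * 3
Volume = pi * 4 * 3
Volume = pi * 12
Volume = 37.70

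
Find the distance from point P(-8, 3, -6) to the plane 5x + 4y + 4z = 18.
d = |5(-8) + 4(3) + 4(-6) - (18)| / √(5² + 4² + 4²) = 70/√57 = 9.272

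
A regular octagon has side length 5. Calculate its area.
For a regular 8-gon with side length s = 5:
Apothem a = s / (2*tan(pi/8)) = 5 / (2*tan(pi/8)) ≈ 6.0355
Perimeter P = 8 * 5 = 40
Area = (1/2) * P * a = (1/2) * 40 * 6.0355 = 120.71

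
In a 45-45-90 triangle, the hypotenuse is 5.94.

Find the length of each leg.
In a 45-45-90 triangle, hypotenuse = leg·√2  →  leg = hypotenuse/√2
leg = 5.94/√2 = 4.2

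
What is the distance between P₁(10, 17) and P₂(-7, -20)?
Using the distance formula: d = sqrt((x₂-x₁)² + (y₂-y₁)²)
dx = (-7) - 10 = -17
dy = (-20) - 17 = -37
d = sqrt((-17)² + (-37)²) = sqrt(289 + 1369) = sqrt(1658) = 40.72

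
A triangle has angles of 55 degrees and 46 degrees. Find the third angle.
Sum of angles in a triangle = 180 degrees
Third angle = 180 - 55 - 46
Third angle = 79 degrees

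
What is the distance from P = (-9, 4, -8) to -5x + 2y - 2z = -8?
d = |(-5)(-9) + 2(4) + (-2)(-8) - (-8)| / √((-5)² + 2² + (-2)²) = 77/√33 = 13.4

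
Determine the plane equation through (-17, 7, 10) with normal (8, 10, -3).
d = n·P = (8)(-17) + (10)(7) + (-3)(10) = -96
Plane: 8x + 10y - 3z = -96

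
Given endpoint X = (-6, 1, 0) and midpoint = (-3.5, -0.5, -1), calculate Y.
Y = (2×(-3.5) - (-6), 2×(-0.5) - 1, 2×(-1) - 0) = (-1, -2, -2)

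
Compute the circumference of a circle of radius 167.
Circumference = 2 * pi * r
Circumference = 2 * pi * 167
Circumference = 1049.29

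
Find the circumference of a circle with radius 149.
Circumference = 2 * pi * r
Circumference = 2 * pi * 149
Circumference = 936.19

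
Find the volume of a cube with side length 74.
Volume = s³
Volume = 74³
Volume = 405224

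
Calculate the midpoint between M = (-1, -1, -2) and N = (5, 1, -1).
Midpoint = ((-1+5)/2, (-1+1)/2, (-2-1)/2) = (2, 0, -1.5)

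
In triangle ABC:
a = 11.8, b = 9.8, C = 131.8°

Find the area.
Using A = ½ab·sin(C):
A = ½·11.8·9.8·sin(131.8°) = ½·115.64·0.745476 = 43.1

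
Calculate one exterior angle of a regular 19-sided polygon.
Exterior angle of a regular n-gon = 360/n
Exterior angle = 360/19
Exterior angle = 18.95 degrees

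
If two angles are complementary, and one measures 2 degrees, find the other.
Complementary angles sum to 90 degrees.
Other angle = 90 - 2
Other angle = 88 degrees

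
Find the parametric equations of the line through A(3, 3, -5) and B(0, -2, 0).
Direction vector d = B - A = (-3, -5, 5)
x = 3 - 3t, y = 3 - 5t, z = -5 + 5t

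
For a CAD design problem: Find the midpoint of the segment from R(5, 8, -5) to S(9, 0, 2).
Midpoint = ((5+9)/2, (8+0)/2, (-5+2)/2) = (7, 4, -1.5)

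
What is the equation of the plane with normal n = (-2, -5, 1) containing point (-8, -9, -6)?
d = n·P = (-2)(-8) + (-5)(-9) + (1)(-6) = 55
Plane: -2x - 5y + z = 55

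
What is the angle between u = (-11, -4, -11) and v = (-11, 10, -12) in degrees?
u·v = 213, |u|² = 258, |v|² = 365
cos θ = 213/√94170 ≈ 0.6941
θ ≈ 46.04°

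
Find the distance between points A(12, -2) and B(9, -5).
Using the distance formula: d = sqrt((x₂-x₁)² + (y₂-y₁)²)
dx = 9 - 12 = -3
dy = (-5) - (-2) = -3
d = sqrt((-3)² + (-3)²) = sqrt(9 + 9) = sqrt(18) = 4.24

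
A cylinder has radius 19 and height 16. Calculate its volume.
Volume = pi * r² * h
Volume = pi * 19² * 16
Volume = pi * 361 * 16
Volume = pi * 5776
Volume = 18145.84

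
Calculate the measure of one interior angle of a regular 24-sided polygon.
Interior angle of a regular n-gon = (n-2)*180/n
Interior angle = (24-2)*180/24
Interior angle = 22*180/24
Interior angle = 3960/24
Interior angle = 165 degrees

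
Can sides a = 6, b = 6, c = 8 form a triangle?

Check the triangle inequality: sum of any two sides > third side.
Yes, triangle inequality satisfied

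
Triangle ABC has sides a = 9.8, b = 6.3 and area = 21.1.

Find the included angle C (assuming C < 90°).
Area = ½ab·sin(C)  →  sin(C) = 2·Area/(ab)
sin(C) = 2·21.1/(9.8·6.3) = 0.683511
C = arcsin(0.683511) = 43.12°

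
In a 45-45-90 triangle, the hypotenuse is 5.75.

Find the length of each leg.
In a 45-45-90 triangle, hypotenuse = leg·√2  →  leg = hypotenuse/√2
leg = 5.75/√2 = 4.066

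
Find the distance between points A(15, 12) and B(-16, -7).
Using the distance formula: d = sqrt((x₂-x₁)² + (y₂-y₁)²)
dx = (-16) - 15 = -31
dy = (-7) - 12 = -19
d = sqrt((-31)² + (-19)²) = sqrt(961 + 361) = sqrt(1322) = 36.36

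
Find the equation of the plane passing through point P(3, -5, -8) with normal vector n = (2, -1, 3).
d = n·P = (2)(3) + (-1)(-5) + (3)(-8) = -13
Plane: 2x - y + 3z = -13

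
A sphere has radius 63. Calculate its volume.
Volume = (4/3) * pi * r³
Volume = (4/3) * pi * 63³
Volume = (4/3) * pi * 250047
Volume = 1047394.42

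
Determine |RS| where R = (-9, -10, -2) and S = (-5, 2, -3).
d = √[(4)² + (12)² + (-1)²] = √161 = 12.69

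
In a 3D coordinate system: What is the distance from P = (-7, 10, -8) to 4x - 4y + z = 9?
d = |4(-7) + (-4)(10) + 1(-8) - (9)| / √(4² + (-4)² + 1²) = 85/√33 = 14.8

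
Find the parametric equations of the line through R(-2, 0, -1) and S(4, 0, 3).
Direction vector d = S - R = (6, 0, 4)
x = -2 + 6t, y = 0, z = -1 + 4t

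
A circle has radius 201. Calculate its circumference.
Circumference = 2 * pi * r
Circumference = 2 * pi * 201
Circumference = 1262.92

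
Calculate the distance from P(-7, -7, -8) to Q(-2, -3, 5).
d = √[(5)² + (4)² + (13)²] = √210 = 14.49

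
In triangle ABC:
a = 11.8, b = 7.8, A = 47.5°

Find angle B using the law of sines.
sin(B)/b = sin(A)/a
sin(B) = b·sin(A)/a = 7.8·sin(47.5°)/11.8 = 0.487353
B = arcsin(0.487353) = 29.17°  (b ≤ a, so B ≤ A and the acute solution is unique)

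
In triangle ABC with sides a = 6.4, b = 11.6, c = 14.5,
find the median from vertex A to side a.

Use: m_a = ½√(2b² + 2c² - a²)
m_a = ½√(2·11.6² + 2·14.5² - 6.4²)
m_a = ½√(269.12 + 420.5 - 40.96) = ½√648.66 = 12.73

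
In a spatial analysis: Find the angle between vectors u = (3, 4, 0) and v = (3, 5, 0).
u·v = 29, |u|² = 25, |v|² = 34
cos θ = 29/√850 ≈ 0.9947
θ ≈ 5.906°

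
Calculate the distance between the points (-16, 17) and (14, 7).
Using the distance formula: d = sqrt((x₂-x₁)² + (y₂-y₁)²)
dx = 14 - (-16) = 30
dy = 7 - 17 = -10
d = sqrt(30² + (-10)²) = sqrt(900 + 100) = sqrt(1000) = 31.62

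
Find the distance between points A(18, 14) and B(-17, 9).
Using the distance formula: d = sqrt((x₂-x₁)² + (y₂-y₁)²)
dx = (-17) - 18 = -35
dy = 9 - 14 = -5
d = sqrt((-35)² + (-5)²) = sqrt(1225 + 25) = sqrt(1250) = 35.36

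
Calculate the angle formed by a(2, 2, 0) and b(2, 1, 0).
a·b = 6, |a|² = 8, |b|² = 5
cos θ = 6/√40 ≈ 0.9487
θ ≈ 18.43°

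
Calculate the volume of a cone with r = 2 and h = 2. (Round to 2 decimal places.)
Volume = (1/3) * pi * r² * h
Volume = (1/3) * pi * 2² * 2
Volume = (1/3) * pi * 4 * 2
Volume = (1/3) * pi * 8
Volume = 8.38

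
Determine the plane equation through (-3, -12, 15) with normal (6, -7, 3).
d = n·P = (6)(-3) + (-7)(-12) + (3)(15) = 111
Plane: 6x - 7y + 3z = 111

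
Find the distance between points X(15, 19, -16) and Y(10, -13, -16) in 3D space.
d = √[(-5)² + (-32)² + (0)²] = √1049 = 32.39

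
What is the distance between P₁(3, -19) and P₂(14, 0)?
Using the distance formula: d = sqrt((x₂-x₁)² + (y₂-y₁)²)
dx = 14 - 3 = 11
dy = 0 - (-19) = 19
d = sqrt(11² + 19²) = sqrt(121 + 361) = sqrt(482) = 21.95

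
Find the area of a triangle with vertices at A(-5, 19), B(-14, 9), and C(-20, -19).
Using the coordinate formula: Area = (1/2)|x₁(y₂-y₃) + x₂(y₃-y₁) + x₃(y₁-y₂)|
Area = (1/2)|(-5)(9-(-19)) + (-14)((-19)-19) + (-20)(19-9)|
Area = (1/2)|(-5)*28 + (-14)*(-38) + (-20)*10|
Area = (1/2)|(-140) + 532 + (-200)|
Area = (1/2)*192 = 96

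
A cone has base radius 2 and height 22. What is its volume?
Volume = (1/3) * pi * r² * h
Volume = (1/3) * pi * 2² * 22
Volume = (1/3) * pi * 4 * 22
Volume = (1/3) * pi * 88
Volume = 92.15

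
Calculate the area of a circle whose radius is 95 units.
Area = pi * r²
Area = pi * 95²
Area = pi * 9025
Area = 28352.87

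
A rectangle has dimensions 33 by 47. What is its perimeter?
Perimeter = 2 * (length + width)
Perimeter = 2 * (33 + 47)
Perimeter = 2 * 80
Perimeter = 160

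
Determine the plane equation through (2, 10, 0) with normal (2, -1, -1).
d = n·P = (2)(2) + (-1)(10) + (-1)(0) = -6
Plane: 2x - y - z = -6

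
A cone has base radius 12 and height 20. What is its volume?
Volume = (1/3) * pi * r² * h
Volume = (1/3) * pi * 12² * 20
Volume = (1/3) * pi * 144 * 20
Volume = (1/3) * pi * 2880
Volume = 3015.93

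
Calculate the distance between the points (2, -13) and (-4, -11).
Using the distance formula: d = sqrt((x₂-x₁)² + (y₂-y₁)²)
dx = (-4) - 2 = -6
dy = (-11) - (-13) = 2
d = sqrt((-6)² + 2²) = sqrt(36 + 4) = sqrt(40) = 6.32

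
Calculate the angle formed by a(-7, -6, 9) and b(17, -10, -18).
a·b = -221, |a|² = 166, |b|² = 713
cos θ = -221/√118358 ≈ -0.6424
θ ≈ 130.0°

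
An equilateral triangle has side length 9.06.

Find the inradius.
For an equilateral triangle, r = s/(2√3) where s is the side.
r = 9.06/(2√3) = 9.06/3.464102 = 2.615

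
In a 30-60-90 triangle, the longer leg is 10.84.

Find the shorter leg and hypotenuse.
In a 30-60-90 triangle, sides are in ratio 1 : √3 : 2.
Long leg = short leg·√3  →  short leg = 10.84/√3 = 6.258
Hypotenuse = 2·(short leg) = 2·10.84/√3 = 12.52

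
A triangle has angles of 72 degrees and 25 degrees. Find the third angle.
Sum of angles in a triangle = 180 degrees
Third angle = 180 - 72 - 25
Third angle = 83 degrees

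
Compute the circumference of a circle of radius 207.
Circumference = 2 * pi * r
Circumference = 2 * pi * 207
Circumference = 1300.62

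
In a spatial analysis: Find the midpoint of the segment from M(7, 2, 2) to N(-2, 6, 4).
Midpoint = ((7-2)/2, (2+6)/2, (2+4)/2) = (2.5, 4, 3)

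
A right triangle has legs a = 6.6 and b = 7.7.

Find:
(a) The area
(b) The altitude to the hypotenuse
(a) Area = ½ab = ½·6.6·7.7 = 25.41
(b) Hypotenuse c = √(6.6² + 7.7²) = √102.85 = 10.1415
    Area = ½·c·h_c  →  h_c = 2·Area/c = 2·25.41/10.1415 = 5.011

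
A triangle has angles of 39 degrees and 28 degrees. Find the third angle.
Sum of angles in a triangle = 180 degrees
Third angle = 180 - 39 - 28
Third angle = 113 degrees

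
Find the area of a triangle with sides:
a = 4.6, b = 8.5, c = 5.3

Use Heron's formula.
s = (a+b+c)/2 = (4.6+8.5+5.3)/2 = 9.2
A = √(s(s-a)(s-b)(s-c)) = √(9.2·4.6·0.7·3.9)
A = √115.534 = 10.75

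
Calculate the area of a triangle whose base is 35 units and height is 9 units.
Area = (1/2) * base * height
Area = (1/2) * 35 * 9
Area = 157.50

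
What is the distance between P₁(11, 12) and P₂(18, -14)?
Using the distance formula: d = sqrt((x₂-x₁)² + (y₂-y₁)²)
dx = 18 - 11 = 7
dy = (-14) - 12 = -26
d = sqrt(7² + (-26)²) = sqrt(49 + 676) = sqrt(725) = 26.93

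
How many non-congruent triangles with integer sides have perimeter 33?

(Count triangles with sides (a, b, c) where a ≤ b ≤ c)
With a ≤ b ≤ c and a + b + c = 33, the triangle inequality a + b > c gives c < 33/2, so c ≤ 16.
Iterate a from 1 to ⌊p/3⌋ = 11; for each a, b ranges from a to ⌊(p−a)/2⌋ with c = p − a − b, keeping only c ≥ b.
Triples: (1, 16, 16), (2, 15, 16), (3, 14, 16), …
Count = 27 triangles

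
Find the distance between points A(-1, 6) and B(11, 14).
Using the distance formula: d = sqrt((x₂-x₁)² + (y₂-y₁)²)
dx = 11 - (-1) = 12
dy = 14 - 6 = 8
d = sqrt(12² + 8²) = sqrt(144 + 64) = sqrt(208) = 14.42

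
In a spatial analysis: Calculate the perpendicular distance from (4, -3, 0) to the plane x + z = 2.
d = |1(4) + 0(-3) + 1(0) - (2)| / √(1² + 0² + 1²) = 2/√2 = 1.414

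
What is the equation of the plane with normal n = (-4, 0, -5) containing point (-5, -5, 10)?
d = n·P = (-4)(-5) + (0)(-5) + (-5)(10) = -30
Plane: -4x - 5z = -30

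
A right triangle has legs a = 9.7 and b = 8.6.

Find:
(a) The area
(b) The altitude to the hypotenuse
(a) Area = ½ab = ½·9.7·8.6 = 41.71
(b) Hypotenuse c = √(9.7² + 8.6²) = √168.05 = 12.9634
    Area = ½·c·h_c  →  h_c = 2·Area/c = 2·41.71/12.9634 = 6.435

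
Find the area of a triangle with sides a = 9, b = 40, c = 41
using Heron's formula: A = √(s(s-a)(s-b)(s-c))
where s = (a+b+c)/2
s = (9+40+41)/2 = 45
A = √(45·36·5·4) = √32400 = 180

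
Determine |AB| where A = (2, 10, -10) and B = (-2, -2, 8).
d = √[(-4)² + (-12)² + (18)²] = √484 = 22.0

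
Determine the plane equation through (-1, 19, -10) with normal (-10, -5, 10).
d = n·P = (-10)(-1) + (-5)(19) + (10)(-10) = -185
Plane: -10x - 5y + 10z = -185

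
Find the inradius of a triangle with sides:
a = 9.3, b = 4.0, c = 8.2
s = (a+b+c)/2 = (9.3+4.0+8.2)/2 = 10.75
Area = √(s(s-a)(s-b)(s-c)) = √(10.75·1.45·6.75·2.55) = 16.3799
r = Area/s = 16.3799/10.75 = 1.524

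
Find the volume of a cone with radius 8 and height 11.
Volume = (1/3) * pi * r² * h
Volume = (1/3) * pi * 8² * 11
Volume = (1/3) * pi * 64 * 11
Volume = (1/3) * pi * 704
Volume = 737.23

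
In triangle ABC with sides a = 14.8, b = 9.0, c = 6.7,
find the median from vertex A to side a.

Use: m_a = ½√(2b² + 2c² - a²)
m_a = ½√(2·9.0² + 2·6.7² - 14.8²)
m_a = ½√(162 + 89.78 - 219.04) = ½√32.74 = 2.861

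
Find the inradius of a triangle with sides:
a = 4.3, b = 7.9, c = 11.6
s = (a+b+c)/2 = (4.3+7.9+11.6)/2 = 11.9
Area = √(s(s-a)(s-b)(s-c)) = √(11.9·7.6·4·0.3) = 10.4177
r = Area/s = 10.4177/11.9 = 0.8754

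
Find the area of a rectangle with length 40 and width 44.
Area = length * width
Area = 40 * 44
Area = 1760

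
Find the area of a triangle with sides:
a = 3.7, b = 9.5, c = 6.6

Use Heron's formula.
s = (a+b+c)/2 = (3.7+9.5+6.6)/2 = 9.9
A = √(s(s-a)(s-b)(s-c)) = √(9.9·6.2·0.4·3.3)
A = √81.0216 = 9.001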